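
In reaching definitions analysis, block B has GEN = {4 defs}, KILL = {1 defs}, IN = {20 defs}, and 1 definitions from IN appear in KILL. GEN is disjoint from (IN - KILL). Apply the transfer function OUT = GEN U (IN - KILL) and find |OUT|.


IN - KILL: 20 - 1 = 19 surviving definitions
OUT = GEN + surviving = 4 + 19 = 23

23


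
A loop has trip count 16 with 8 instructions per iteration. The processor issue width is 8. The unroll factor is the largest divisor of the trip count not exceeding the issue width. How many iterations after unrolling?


Largest divisor of 16 <= 8 is 8
New iterations = 16 / 8 = 2

2


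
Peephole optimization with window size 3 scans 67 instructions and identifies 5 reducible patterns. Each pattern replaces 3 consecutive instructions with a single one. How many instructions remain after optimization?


Each match removes 2 instructions.
Total removed = 5 * 2 = 10
Remaining = 67 - 10 = 57

57


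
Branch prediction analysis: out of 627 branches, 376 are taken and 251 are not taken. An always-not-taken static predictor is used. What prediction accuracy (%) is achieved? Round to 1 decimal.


Predictor: always-not-taken
Correct predictions = 251
Accuracy = 251 / 627 * 100 = 40.0%

40.0


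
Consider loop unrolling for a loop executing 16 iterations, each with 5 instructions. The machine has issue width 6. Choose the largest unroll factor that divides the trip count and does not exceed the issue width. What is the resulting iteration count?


Largest divisor of 16 <= 6 is 4
New iterations = 16 / 4 = 4

4


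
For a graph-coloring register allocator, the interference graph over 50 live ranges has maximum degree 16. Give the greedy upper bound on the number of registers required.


Greedy coloring never needs more than (max_degree + 1) colors: when coloring a vertex, at most max_degree neighbors are already colored.
Upper bound = 16 + 1 = 17

17


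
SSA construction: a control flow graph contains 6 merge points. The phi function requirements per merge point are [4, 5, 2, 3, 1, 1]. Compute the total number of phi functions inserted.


Total phi functions = sum of phi functions at each join node
= 4 + 5 + 2 + 3 + 1 + 1 = 16

16


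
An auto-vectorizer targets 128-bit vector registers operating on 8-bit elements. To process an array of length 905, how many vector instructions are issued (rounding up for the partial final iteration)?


Width = 128 / 8 = 16 elements per vector op
Iterations = ceil(905 / 16) = 57

57


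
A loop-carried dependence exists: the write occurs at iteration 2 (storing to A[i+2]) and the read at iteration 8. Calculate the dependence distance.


Distance = read iteration - write iteration
= 8 - 2 = 6

6


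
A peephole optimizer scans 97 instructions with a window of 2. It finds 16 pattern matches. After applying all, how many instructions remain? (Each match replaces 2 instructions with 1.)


Each match removes 1 instructions.
Total removed = 16 * 1 = 16
Remaining = 97 - 16 = 81

81


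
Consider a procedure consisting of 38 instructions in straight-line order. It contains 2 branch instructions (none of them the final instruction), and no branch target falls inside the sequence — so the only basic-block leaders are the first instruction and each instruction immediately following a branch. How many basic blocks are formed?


With no in-sequence branch targets, the leaders are the first instruction plus the instruction after each branch.
Number of basic blocks = branches + 1
= 2 + 1 = 3

3


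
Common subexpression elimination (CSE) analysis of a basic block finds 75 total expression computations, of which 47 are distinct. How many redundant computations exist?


CSE count = total expressions - unique expressions
= 75 - 47 = 28

28


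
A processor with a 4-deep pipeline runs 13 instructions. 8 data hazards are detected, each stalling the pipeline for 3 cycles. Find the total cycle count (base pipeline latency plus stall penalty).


Base cycles = 4 + 13 - 1 = 16
Total stalls = 8 * 3 = 24
Total = 16 + 24 = 40

40


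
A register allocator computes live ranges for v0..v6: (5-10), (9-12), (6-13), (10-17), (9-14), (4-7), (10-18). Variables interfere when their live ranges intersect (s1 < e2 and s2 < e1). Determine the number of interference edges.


Check all pairs for overlapping intervals.
Two intervals (s1,e1) and (s2,e2) overlap if s1 < e2 and s2 < e1.
v0 (5-10) vs v1..v6: overlaps v1, v2, v4, v5 -> 4
v1 (9-12) vs v2..v6: overlaps v2, v3, v4, v6 -> 4
v2 (6-13) vs v3..v6: overlaps v3, v4, v5, v6 -> 4
v3 (10-17) vs v4..v6: overlaps v4, v6 -> 2
v4 (9-14) vs v5..v6: overlaps v6 -> 1
v5 (4-7) vs v6: overlaps none -> 0
Total overlapping pairs = 4 + 4 + 4 + 2 + 1 + 0 = 15

15


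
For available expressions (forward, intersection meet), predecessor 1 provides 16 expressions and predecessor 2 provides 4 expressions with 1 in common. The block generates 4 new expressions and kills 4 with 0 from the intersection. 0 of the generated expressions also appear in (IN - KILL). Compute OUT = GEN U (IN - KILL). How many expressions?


IN = intersection of predecessors = 1
IN - KILL = 1 - 0 = 1
|OUT| = |GEN| + |IN - KILL| - |GEN ∩ (IN - KILL)| = 4 + 1 - 0 = 5

5


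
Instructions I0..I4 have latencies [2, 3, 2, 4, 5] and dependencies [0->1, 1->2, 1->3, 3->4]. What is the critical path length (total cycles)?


Compute longest path through dependency graph: dist(Ik) = max over predecessors of dist + latency(Ik).
dist(I0) = latency 2 = 2
dist(I1) = dist(I0) + 3 = 2 + 3 = 5
dist(I2) = dist(I1) + 2 = 5 + 2 = 7
dist(I3) = dist(I1) + 4 = 5 + 4 = 9
dist(I4) = dist(I3) + 5 = 9 + 5 = 14
Critical path = max dist = 14

14


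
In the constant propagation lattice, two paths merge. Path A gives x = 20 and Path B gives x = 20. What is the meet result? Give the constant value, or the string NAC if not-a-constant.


Meet operation: if both paths give the same constant, result is that constant; if they differ, result is NAC (not-a-constant).
Path A: 20, Path B: 20 -> equal
Result: constant -> 20

20


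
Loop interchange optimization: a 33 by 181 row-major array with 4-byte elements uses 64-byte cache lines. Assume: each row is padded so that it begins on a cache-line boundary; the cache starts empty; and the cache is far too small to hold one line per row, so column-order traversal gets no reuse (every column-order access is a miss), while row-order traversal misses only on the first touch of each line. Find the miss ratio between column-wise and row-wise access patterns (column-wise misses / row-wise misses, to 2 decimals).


Each row occupies 181 * 4 = 724 bytes and starts on a line boundary, so it spans ceil(724 / 64) = 12 cache lines.
Row-major traversal misses (one per line touched): 33 * ceil(181 * 4 / 64) = 396
Column-major traversal misses (no reuse, every access misses): 33 * 181 = 5973
Ratio = 5973 / 396 = 15.08

15.08


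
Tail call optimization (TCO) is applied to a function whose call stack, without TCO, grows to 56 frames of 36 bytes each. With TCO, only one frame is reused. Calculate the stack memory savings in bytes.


Without TCO: 56 * 36 = 2016 bytes
With TCO: reuse 1 frame = 36 bytes
Savings = 2016 - 36 = 1980

1980


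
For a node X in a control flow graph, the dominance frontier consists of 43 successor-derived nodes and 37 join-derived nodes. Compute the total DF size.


DF(X) = direct successor contributions + join point contributions
= 43 + 37 = 80

80


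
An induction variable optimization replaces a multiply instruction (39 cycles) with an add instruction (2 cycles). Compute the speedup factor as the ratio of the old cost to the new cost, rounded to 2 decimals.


Ratio = mult_cost / add_cost = 39 / 2 = 19.5

19.5


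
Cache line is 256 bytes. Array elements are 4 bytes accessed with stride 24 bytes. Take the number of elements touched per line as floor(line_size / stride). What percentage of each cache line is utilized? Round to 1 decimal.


Elements per cache line = floor(256 / 24) = 10
Bytes used = 10 * 4 = 40
Utilization = 40 / 256 * 100 = 15.6%

15.6


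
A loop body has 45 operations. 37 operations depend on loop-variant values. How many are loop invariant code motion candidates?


Invariant candidates = total - loop-dependent
= 45 - 37 = 8

8


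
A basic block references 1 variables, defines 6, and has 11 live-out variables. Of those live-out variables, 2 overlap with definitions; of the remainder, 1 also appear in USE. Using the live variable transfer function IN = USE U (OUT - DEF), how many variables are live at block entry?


OUT - DEF: 11 - 2 = 9
|IN| = |USE| + |OUT - DEF| - |USE ∩ (OUT - DEF)| = 1 + 9 - 1 = 9

9


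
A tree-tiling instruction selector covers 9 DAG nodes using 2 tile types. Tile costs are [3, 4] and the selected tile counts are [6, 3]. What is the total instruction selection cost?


Total cost = sum(count_i * cost_i)
= 6*3 + 3*4
= 30

30


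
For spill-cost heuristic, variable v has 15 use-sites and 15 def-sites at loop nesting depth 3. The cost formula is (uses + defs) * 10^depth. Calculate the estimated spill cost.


uses + defs = 15 + 15 = 30
10^3 = 1000
Spill cost = 30 * 1000 = 30000

30000


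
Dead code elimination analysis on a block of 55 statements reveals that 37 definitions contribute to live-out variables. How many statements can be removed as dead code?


Dead code = total statements - live definitions
= 55 - 37 = 18

18


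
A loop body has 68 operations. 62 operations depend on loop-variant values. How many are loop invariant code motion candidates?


Invariant candidates = total - loop-dependent
= 68 - 62 = 6

6


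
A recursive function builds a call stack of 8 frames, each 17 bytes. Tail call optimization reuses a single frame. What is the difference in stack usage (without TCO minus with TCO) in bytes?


Without TCO: 8 * 17 = 136 bytes
With TCO: reuse 1 frame = 17 bytes
Savings = 136 - 17 = 119

119


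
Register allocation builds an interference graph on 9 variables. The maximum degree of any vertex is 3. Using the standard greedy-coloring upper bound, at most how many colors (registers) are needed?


Greedy coloring never needs more than (max_degree + 1) colors: when coloring a vertex, at most max_degree neighbors are already colored.
Upper bound = 3 + 1 = 4

4


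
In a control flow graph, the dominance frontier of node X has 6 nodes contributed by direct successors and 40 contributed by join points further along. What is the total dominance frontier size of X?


DF(X) = direct successor contributions + join point contributions
= 6 + 40 = 46

46


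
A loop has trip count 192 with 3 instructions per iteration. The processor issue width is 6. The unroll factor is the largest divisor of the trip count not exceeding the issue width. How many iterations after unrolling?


Largest divisor of 192 <= 6 is 6
New iterations = 192 / 6 = 32

32


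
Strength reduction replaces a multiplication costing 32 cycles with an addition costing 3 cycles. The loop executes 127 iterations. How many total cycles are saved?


Per-iteration saving = 32 - 3 = 29
Total saved = 127 * 29 = 3683

3683


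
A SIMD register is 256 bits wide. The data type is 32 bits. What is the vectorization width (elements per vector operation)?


Width = SIMD bits / data type bits
= 256 / 32 = 8

8


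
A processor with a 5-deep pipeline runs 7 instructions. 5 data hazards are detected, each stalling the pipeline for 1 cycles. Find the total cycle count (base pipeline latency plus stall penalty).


Base cycles = 5 + 7 - 1 = 11
Total stalls = 5 * 1 = 5
Total = 11 + 5 = 16

16


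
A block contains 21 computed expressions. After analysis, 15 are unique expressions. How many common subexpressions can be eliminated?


CSE count = total expressions - unique expressions
= 21 - 15 = 6

6


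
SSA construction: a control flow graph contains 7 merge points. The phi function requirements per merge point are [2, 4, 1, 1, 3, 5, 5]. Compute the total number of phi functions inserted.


Total phi functions = sum of phi functions at each join node
= 2 + 4 + 1 + 1 + 3 + 5 + 5 = 21

21


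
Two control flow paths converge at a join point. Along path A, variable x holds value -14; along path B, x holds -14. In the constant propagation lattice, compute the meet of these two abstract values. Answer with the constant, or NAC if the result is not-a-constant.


Meet operation: if both paths give the same constant, result is that constant; if they differ, result is NAC (not-a-constant).
Path A: -14, Path B: -14 -> equal
Result: constant -> -14

-14


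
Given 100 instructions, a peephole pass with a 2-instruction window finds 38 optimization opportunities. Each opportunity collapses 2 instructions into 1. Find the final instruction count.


Each match removes 1 instructions.
Total removed = 38 * 1 = 38
Remaining = 100 - 38 = 62

62


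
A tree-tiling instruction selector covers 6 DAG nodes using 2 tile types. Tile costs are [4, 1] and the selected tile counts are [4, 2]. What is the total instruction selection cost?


Total cost = sum(count_i * cost_i)
= 4*4 + 2*1
= 18

18


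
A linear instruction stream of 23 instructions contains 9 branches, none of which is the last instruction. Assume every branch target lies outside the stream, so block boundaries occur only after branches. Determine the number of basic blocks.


With no in-sequence branch targets, the leaders are the first instruction plus the instruction after each branch.
Number of basic blocks = branches + 1
= 9 + 1 = 10

10


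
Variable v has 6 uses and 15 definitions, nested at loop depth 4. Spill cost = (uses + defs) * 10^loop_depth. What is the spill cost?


uses + defs = 6 + 15 = 21
10^4 = 10000
Spill cost = 21 * 10000 = 210000

210000


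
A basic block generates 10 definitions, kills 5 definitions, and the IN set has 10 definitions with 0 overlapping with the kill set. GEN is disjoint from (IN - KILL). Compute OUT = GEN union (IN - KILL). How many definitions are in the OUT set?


IN - KILL: 10 - 0 = 10 surviving definitions
OUT = GEN + surviving = 10 + 10 = 20

20


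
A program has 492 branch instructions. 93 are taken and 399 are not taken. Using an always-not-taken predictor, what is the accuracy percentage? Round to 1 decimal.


Predictor: always-not-taken
Correct predictions = 399
Accuracy = 399 / 492 * 100 = 81.1%

81.1


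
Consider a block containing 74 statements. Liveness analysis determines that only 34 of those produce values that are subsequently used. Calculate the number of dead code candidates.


Dead code = total statements - live definitions
= 74 - 34 = 40

40


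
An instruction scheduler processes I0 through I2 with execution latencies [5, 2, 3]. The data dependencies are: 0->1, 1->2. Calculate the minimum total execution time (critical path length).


Compute longest path through dependency graph: dist(Ik) = max over predecessors of dist + latency(Ik).
dist(I0) = latency 5 = 5
dist(I1) = dist(I0) + 2 = 5 + 2 = 7
dist(I2) = dist(I1) + 3 = 7 + 3 = 10
Critical path = max dist = 10

10


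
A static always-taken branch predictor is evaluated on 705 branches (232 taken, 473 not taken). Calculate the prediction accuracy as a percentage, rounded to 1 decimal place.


Predictor: always-taken
Correct predictions = 232
Accuracy = 232 / 705 * 100 = 32.9%

32.9


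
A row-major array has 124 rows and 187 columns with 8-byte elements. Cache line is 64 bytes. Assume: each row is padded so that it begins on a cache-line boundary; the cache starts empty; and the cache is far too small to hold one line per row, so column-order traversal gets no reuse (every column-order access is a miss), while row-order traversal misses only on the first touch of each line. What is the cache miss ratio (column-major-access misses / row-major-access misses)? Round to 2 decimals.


Each row occupies 187 * 8 = 1496 bytes and starts on a line boundary, so it spans ceil(1496 / 64) = 24 cache lines.
Row-major traversal misses (one per line touched): 124 * ceil(187 * 8 / 64) = 2976
Column-major traversal misses (no reuse, every access misses): 124 * 187 = 23188
Ratio = 23188 / 2976 = 7.79

7.79


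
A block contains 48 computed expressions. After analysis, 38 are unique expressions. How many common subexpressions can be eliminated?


CSE count = total expressions - unique expressions
= 48 - 38 = 10

10


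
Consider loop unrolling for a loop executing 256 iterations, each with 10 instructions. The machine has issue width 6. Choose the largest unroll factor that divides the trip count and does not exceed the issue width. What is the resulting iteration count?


Largest divisor of 256 <= 6 is 4
New iterations = 256 / 4 = 64

64


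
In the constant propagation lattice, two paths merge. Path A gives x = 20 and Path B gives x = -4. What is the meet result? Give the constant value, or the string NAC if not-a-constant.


Meet operation: if both paths give the same constant, result is that constant; if they differ, result is NAC (not-a-constant).
Path A: 20, Path B: -4 -> differ
Result: not-a-constant -> NAC

NAC


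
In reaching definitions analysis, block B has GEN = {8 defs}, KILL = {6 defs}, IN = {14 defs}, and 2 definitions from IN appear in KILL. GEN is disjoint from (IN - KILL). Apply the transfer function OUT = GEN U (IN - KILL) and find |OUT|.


IN - KILL: 14 - 2 = 12 surviving definitions
OUT = GEN + surviving = 8 + 12 = 20

20


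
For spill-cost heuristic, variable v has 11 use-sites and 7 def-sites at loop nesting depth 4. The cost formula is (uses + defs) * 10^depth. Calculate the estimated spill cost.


uses + defs = 11 + 7 = 18
10^4 = 10000
Spill cost = 18 * 10000 = 180000

180000


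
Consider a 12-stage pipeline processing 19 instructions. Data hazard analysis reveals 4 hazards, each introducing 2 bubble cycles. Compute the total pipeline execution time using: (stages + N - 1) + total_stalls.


Base cycles = 12 + 19 - 1 = 30
Total stalls = 4 * 2 = 8
Total = 30 + 8 = 38

38


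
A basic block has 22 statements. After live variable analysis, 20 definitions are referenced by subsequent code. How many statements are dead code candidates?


Dead code = total statements - live definitions
= 22 - 20 = 2

2


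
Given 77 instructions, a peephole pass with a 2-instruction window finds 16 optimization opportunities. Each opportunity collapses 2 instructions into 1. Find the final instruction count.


Each match removes 1 instructions.
Total removed = 16 * 1 = 16
Remaining = 77 - 16 = 61

61


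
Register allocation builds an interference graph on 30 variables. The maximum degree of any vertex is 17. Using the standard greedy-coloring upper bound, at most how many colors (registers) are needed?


Greedy coloring never needs more than (max_degree + 1) colors: when coloring a vertex, at most max_degree neighbors are already colored.
Upper bound = 17 + 1 = 18

18


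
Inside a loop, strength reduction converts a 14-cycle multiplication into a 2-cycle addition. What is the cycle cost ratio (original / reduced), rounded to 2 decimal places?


Ratio = mult_cost / add_cost = 14 / 2 = 7.0

7.0


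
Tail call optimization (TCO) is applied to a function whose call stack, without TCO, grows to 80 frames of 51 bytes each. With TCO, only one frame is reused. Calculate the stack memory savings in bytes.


Without TCO: 80 * 51 = 4080 bytes
With TCO: reuse 1 frame = 51 bytes
Savings = 4080 - 51 = 4029

4029


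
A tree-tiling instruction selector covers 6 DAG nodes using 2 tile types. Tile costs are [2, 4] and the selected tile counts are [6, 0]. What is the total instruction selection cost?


Total cost = sum(count_i * cost_i)
= 6*2 + 0*4
= 12

12


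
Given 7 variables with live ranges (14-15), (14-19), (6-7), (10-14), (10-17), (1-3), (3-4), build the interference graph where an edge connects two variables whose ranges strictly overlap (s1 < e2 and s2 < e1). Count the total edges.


Check all pairs for overlapping intervals.
Two intervals (s1,e1) and (s2,e2) overlap if s1 < e2 and s2 < e1.
v0 (14-15) vs v1..v6: overlaps v1, v4 -> 2
v1 (14-19) vs v2..v6: overlaps v4 -> 1
v2 (6-7) vs v3..v6: overlaps none -> 0
v3 (10-14) vs v4..v6: overlaps v4 -> 1
v4 (10-17) vs v5..v6: overlaps none -> 0
v5 (1-3) vs v6: overlaps none -> 0
Total overlapping pairs = 2 + 1 + 0 + 1 + 0 + 0 = 4

4


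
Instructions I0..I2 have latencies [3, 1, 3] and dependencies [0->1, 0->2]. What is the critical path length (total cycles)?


Compute longest path through dependency graph: dist(Ik) = max over predecessors of dist + latency(Ik).
dist(I0) = latency 3 = 3
dist(I1) = dist(I0) + 1 = 3 + 1 = 4
dist(I2) = dist(I0) + 3 = 3 + 3 = 6
Critical path = max dist = 6

6


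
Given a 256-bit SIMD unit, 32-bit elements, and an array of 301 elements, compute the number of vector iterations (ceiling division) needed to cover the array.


Width = 256 / 32 = 8 elements per vector op
Iterations = ceil(301 / 8) = 38

38


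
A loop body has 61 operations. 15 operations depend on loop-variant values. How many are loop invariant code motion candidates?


Invariant candidates = total - loop-dependent
= 61 - 15 = 46

46


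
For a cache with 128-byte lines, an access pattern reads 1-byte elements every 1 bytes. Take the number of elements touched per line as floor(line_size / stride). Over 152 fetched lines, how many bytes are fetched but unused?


Elements per line = floor(128 / 1) = 128
Bytes used per line = 128 * 1 = 128
Wasted per line = 128 - 128 = 0
Total wasted = 0 * 152 = 0

0


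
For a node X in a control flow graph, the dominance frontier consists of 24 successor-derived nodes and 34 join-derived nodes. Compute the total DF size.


DF(X) = direct successor contributions + join point contributions
= 24 + 34 = 58

58


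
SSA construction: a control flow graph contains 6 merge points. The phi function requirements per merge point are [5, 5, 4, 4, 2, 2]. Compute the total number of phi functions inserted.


Total phi functions = sum of phi functions at each join node
= 5 + 5 + 4 + 4 + 2 + 2 = 22

22


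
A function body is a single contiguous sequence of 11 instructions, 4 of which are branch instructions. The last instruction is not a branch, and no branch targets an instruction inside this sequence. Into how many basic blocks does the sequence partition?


With no in-sequence branch targets, the leaders are the first instruction plus the instruction after each branch.
Number of basic blocks = branches + 1
= 4 + 1 = 5

5


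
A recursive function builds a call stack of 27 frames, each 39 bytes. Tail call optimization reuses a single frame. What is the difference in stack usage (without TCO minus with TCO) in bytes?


Without TCO: 27 * 39 = 1053 bytes
With TCO: reuse 1 frame = 39 bytes
Savings = 1053 - 39 = 1014

1014


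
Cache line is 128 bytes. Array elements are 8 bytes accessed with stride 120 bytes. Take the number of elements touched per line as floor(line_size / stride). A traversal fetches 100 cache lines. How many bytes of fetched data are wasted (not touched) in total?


Elements per line = floor(128 / 120) = 1
Bytes used per line = 1 * 8 = 8
Wasted per line = 128 - 8 = 120
Total wasted = 120 * 100 = 12000

12000


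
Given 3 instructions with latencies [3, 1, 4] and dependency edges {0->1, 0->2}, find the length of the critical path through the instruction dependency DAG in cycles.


Compute longest path through dependency graph: dist(Ik) = max over predecessors of dist + latency(Ik).
dist(I0) = latency 3 = 3
dist(I1) = dist(I0) + 1 = 3 + 1 = 4
dist(I2) = dist(I0) + 4 = 3 + 4 = 7
Critical path = max dist = 7

7


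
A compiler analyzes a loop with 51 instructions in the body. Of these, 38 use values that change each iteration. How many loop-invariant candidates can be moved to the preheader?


Invariant candidates = total - loop-dependent
= 51 - 38 = 13

13


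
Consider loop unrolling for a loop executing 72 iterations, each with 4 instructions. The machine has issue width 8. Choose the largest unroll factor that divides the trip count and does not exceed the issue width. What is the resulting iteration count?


Largest divisor of 72 <= 8 is 8
New iterations = 72 / 8 = 9

9


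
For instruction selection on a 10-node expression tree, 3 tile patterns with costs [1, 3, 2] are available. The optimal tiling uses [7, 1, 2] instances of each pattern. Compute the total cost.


Total cost = sum(count_i * cost_i)
= 7*1 + 1*3 + 2*2
= 14

14


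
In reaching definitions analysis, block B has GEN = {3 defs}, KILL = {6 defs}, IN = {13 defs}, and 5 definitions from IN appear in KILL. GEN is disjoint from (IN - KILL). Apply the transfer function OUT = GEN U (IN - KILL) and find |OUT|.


IN - KILL: 13 - 5 = 8 surviving definitions
OUT = GEN + surviving = 3 + 8 = 11

11


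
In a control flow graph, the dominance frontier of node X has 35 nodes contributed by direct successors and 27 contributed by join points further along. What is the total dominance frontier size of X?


DF(X) = direct successor contributions + join point contributions
= 35 + 27 = 62

62


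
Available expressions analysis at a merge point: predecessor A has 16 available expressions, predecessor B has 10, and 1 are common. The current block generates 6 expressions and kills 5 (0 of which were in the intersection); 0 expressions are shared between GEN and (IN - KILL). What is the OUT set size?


IN = intersection of predecessors = 1
IN - KILL = 1 - 0 = 1
|OUT| = |GEN| + |IN - KILL| - |GEN ∩ (IN - KILL)| = 6 + 1 - 0 = 7

7


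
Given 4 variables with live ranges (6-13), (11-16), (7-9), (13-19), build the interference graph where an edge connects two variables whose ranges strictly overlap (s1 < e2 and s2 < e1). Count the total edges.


Check all pairs for overlapping intervals.
Two intervals (s1,e1) and (s2,e2) overlap if s1 < e2 and s2 < e1.
v0 (6-13) vs v1..v3: overlaps v1, v2 -> 2
v1 (11-16) vs v2..v3: overlaps v3 -> 1
v2 (7-9) vs v3: overlaps none -> 0
Total overlapping pairs = 2 + 1 + 0 = 3

3


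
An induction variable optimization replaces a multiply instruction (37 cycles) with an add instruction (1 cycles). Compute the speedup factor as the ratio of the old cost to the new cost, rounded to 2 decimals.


Ratio = mult_cost / add_cost = 37 / 1 = 37.0

37.0


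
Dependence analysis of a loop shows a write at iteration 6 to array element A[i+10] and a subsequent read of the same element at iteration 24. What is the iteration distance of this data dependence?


Distance = read iteration - write iteration
= 24 - 6 = 18

18


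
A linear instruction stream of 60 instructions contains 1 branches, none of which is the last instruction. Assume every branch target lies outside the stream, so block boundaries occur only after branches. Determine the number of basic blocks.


With no in-sequence branch targets, the leaders are the first instruction plus the instruction after each branch.
Number of basic blocks = branches + 1
= 1 + 1 = 2

2


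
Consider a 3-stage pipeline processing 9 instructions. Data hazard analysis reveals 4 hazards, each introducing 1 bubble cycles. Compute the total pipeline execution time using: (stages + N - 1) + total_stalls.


Base cycles = 3 + 9 - 1 = 11
Total stalls = 4 * 1 = 4
Total = 11 + 4 = 15

15


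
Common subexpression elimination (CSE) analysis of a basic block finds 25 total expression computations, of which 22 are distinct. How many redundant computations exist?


CSE count = total expressions - unique expressions
= 25 - 22 = 3

3


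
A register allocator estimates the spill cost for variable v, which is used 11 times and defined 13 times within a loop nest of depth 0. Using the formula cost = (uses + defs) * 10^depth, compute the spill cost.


uses + defs = 11 + 13 = 24
10^0 = 1
Spill cost = 24 * 1 = 24

24


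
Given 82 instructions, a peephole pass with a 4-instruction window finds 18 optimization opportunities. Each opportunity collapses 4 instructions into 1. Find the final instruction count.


Each match removes 3 instructions.
Total removed = 18 * 3 = 54
Remaining = 82 - 54 = 28

28


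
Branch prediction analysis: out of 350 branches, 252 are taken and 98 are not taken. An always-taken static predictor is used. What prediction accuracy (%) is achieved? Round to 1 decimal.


Predictor: always-taken
Correct predictions = 252
Accuracy = 252 / 350 * 100 = 72.0%

72.0


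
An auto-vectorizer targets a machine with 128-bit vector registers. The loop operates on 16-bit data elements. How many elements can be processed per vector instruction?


Width = SIMD bits / data type bits
= 128 / 16 = 8

8


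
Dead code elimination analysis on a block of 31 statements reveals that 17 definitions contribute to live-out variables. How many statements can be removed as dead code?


Dead code = total statements - live definitions
= 31 - 17 = 14

14


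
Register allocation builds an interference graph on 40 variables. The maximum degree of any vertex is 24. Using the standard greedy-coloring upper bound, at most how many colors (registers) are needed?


Greedy coloring never needs more than (max_degree + 1) colors: when coloring a vertex, at most max_degree neighbors are already colored.
Upper bound = 24 + 1 = 25

25


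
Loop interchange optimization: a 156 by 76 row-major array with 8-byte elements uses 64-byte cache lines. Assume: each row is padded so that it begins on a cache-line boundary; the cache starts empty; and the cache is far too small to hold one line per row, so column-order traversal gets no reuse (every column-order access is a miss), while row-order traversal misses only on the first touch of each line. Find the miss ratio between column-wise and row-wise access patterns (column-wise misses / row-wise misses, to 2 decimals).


Each row occupies 76 * 8 = 608 bytes and starts on a line boundary, so it spans ceil(608 / 64) = 10 cache lines.
Row-major traversal misses (one per line touched): 156 * ceil(76 * 8 / 64) = 1560
Column-major traversal misses (no reuse, every access misses): 156 * 76 = 11856
Ratio = 11856 / 1560 = 7.6

7.6


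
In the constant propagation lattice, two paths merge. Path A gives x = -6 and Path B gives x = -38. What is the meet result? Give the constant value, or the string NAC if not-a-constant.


Meet operation: if both paths give the same constant, result is that constant; if they differ, result is NAC (not-a-constant).
Path A: -6, Path B: -38 -> differ
Result: not-a-constant -> NAC

NAC


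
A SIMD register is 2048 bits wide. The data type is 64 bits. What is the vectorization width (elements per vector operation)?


Width = SIMD bits / data type bits
= 2048 / 64 = 32

32


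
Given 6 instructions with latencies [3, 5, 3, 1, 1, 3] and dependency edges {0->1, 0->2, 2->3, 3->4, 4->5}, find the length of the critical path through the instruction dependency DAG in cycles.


Compute longest path through dependency graph: dist(Ik) = max over predecessors of dist + latency(Ik).
dist(I0) = latency 3 = 3
dist(I1) = dist(I0) + 5 = 3 + 5 = 8
dist(I2) = dist(I0) + 3 = 3 + 3 = 6
dist(I3) = dist(I2) + 1 = 6 + 1 = 7
dist(I4) = dist(I3) + 1 = 7 + 1 = 8
dist(I5) = dist(I4) + 3 = 8 + 3 = 11
Critical path = max dist = 11

11


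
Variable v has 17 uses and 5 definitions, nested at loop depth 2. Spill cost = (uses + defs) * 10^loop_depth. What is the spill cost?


uses + defs = 17 + 5 = 22
10^2 = 100
Spill cost = 22 * 100 = 2200

2200


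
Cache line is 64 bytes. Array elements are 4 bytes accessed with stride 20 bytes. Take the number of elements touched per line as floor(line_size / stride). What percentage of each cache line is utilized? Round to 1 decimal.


Elements per cache line = floor(64 / 20) = 3
Bytes used = 3 * 4 = 12
Utilization = 12 / 64 * 100 = 18.8%

18.8


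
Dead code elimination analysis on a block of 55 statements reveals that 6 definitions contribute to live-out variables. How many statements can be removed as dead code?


Dead code = total statements - live definitions
= 55 - 6 = 49

49


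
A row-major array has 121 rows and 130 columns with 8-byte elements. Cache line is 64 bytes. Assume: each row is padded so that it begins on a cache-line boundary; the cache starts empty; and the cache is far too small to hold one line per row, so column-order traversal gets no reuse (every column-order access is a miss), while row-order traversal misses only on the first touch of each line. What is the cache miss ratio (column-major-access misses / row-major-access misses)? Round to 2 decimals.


Each row occupies 130 * 8 = 1040 bytes and starts on a line boundary, so it spans ceil(1040 / 64) = 17 cache lines.
Row-major traversal misses (one per line touched): 121 * ceil(130 * 8 / 64) = 2057
Column-major traversal misses (no reuse, every access misses): 121 * 130 = 15730
Ratio = 15730 / 2057 = 7.65

7.65


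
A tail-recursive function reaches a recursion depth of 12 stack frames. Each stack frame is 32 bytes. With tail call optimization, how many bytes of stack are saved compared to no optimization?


Without TCO: 12 * 32 = 384 bytes
With TCO: reuse 1 frame = 32 bytes
Savings = 384 - 32 = 352

352


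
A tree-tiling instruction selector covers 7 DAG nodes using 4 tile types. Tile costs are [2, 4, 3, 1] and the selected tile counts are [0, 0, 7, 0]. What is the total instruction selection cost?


Total cost = sum(count_i * cost_i)
= 0*2 + 0*4 + 7*3 + 0*1
= 21

21


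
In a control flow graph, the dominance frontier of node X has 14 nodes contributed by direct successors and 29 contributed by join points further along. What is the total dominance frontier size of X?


DF(X) = direct successor contributions + join point contributions
= 14 + 29 = 43

43


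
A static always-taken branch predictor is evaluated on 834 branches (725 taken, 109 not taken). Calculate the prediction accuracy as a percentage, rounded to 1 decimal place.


Predictor: always-taken
Correct predictions = 725
Accuracy = 725 / 834 * 100 = 86.9%

86.9


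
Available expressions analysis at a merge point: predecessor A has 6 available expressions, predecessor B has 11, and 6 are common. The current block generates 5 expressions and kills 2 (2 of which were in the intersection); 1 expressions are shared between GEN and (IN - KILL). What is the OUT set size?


IN = intersection of predecessors = 6
IN - KILL = 6 - 2 = 4
|OUT| = |GEN| + |IN - KILL| - |GEN ∩ (IN - KILL)| = 5 + 4 - 1 = 8

8


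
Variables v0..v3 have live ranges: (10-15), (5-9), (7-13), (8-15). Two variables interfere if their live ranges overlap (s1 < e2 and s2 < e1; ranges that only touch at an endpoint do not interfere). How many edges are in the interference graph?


Check all pairs for overlapping intervals.
Two intervals (s1,e1) and (s2,e2) overlap if s1 < e2 and s2 < e1.
v0 (10-15) vs v1..v3: overlaps v2, v3 -> 2
v1 (5-9) vs v2..v3: overlaps v2, v3 -> 2
v2 (7-13) vs v3: overlaps v3 -> 1
Total overlapping pairs = 2 + 2 + 1 = 5

5


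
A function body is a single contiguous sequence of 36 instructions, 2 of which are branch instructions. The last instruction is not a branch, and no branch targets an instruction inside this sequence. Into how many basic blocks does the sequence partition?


With no in-sequence branch targets, the leaders are the first instruction plus the instruction after each branch.
Number of basic blocks = branches + 1
= 2 + 1 = 3

3


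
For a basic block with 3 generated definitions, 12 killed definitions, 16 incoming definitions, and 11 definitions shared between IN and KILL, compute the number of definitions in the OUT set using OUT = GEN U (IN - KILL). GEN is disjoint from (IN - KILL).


IN - KILL: 16 - 11 = 5 surviving definitions
OUT = GEN + surviving = 3 + 5 = 8

8


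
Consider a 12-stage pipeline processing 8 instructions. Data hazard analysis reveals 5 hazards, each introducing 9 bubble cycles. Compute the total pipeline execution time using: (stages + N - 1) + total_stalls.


Base cycles = 12 + 8 - 1 = 19
Total stalls = 5 * 9 = 45
Total = 19 + 45 = 64

64


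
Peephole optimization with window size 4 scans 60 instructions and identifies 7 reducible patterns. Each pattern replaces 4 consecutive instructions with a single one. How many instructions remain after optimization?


Each match removes 3 instructions.
Total removed = 7 * 3 = 21
Remaining = 60 - 21 = 39

39


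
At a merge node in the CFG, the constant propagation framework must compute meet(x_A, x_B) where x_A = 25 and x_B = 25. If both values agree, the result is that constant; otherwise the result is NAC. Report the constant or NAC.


Meet operation: if both paths give the same constant, result is that constant; if they differ, result is NAC (not-a-constant).
Path A: 25, Path B: 25 -> equal
Result: constant -> 25

25


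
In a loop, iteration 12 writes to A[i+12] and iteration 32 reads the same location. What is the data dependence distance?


Distance = read iteration - write iteration
= 32 - 12 = 20

20


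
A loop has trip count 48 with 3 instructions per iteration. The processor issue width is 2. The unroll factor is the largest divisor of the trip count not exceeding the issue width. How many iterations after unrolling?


Largest divisor of 48 <= 2 is 2
New iterations = 48 / 2 = 24

24


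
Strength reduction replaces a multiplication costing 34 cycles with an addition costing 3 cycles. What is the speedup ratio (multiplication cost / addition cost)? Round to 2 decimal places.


Ratio = mult_cost / add_cost = 34 / 3 = 11.33

11.33


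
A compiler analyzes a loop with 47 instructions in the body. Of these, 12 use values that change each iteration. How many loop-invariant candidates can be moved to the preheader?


Invariant candidates = total - loop-dependent
= 47 - 12 = 35

35


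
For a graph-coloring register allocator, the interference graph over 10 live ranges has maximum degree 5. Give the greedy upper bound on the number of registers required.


Greedy coloring never needs more than (max_degree + 1) colors: when coloring a vertex, at most max_degree neighbors are already colored.
Upper bound = 5 + 1 = 6

6


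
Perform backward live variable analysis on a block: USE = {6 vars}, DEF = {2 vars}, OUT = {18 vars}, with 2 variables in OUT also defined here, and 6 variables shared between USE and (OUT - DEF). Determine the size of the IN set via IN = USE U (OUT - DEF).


OUT - DEF: 18 - 2 = 16
|IN| = |USE| + |OUT - DEF| - |USE ∩ (OUT - DEF)| = 6 + 16 - 6 = 16

16


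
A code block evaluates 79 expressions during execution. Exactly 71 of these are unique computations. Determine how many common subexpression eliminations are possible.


CSE count = total expressions - unique expressions
= 79 - 71 = 8

8


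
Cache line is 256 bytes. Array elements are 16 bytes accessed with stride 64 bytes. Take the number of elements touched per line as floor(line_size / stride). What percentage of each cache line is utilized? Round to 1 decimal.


Elements per cache line = floor(256 / 64) = 4
Bytes used = 4 * 16 = 64
Utilization = 64 / 256 * 100 = 25.0%

25.0


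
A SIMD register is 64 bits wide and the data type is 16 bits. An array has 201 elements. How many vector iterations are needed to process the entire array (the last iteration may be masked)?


Width = 64 / 16 = 4 elements per vector op
Iterations = ceil(201 / 4) = 51

51


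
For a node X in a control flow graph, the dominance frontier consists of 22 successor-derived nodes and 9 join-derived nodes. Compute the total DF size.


DF(X) = direct successor contributions + join point contributions
= 22 + 9 = 31

31


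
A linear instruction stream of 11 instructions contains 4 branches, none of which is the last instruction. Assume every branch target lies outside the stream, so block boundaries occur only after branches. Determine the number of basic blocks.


With no in-sequence branch targets, the leaders are the first instruction plus the instruction after each branch.
Number of basic blocks = branches + 1
= 4 + 1 = 5

5
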